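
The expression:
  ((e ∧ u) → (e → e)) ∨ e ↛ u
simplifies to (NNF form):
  True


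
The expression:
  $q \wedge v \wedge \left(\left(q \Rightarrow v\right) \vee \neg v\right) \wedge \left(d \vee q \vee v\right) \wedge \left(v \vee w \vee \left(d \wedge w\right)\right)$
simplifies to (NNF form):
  $q \wedge v$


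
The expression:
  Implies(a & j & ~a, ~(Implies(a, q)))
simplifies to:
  True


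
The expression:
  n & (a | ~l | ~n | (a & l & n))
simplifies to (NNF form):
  n & (a | ~l)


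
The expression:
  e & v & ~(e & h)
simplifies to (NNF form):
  e & v & ~h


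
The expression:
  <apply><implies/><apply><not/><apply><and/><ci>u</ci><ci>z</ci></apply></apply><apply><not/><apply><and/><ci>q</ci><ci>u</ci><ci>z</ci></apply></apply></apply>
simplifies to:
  <true/>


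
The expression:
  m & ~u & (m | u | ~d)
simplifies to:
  m & ~u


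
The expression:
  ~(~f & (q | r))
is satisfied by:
  {f: True, r: False, q: False}
  {q: True, f: True, r: False}
  {f: True, r: True, q: False}
  {q: True, f: True, r: True}
  {q: False, r: False, f: False}


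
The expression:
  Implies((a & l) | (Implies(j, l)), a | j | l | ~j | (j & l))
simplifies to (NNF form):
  True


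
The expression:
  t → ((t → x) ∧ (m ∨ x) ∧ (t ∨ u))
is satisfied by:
  {x: True, t: False}
  {t: False, x: False}
  {t: True, x: True}


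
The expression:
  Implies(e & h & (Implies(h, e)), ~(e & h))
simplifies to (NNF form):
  ~e | ~h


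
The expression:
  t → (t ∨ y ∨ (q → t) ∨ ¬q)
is always true.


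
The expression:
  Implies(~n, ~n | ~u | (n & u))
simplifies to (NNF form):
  True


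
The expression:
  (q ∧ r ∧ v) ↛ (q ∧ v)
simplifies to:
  False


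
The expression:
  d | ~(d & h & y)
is always true.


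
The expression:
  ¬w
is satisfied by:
  {w: False}


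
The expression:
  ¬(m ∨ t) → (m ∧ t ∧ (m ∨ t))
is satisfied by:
  {t: True, m: True}
  {t: True, m: False}
  {m: True, t: False}


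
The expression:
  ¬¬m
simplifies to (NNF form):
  m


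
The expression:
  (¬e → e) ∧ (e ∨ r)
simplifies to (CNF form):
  e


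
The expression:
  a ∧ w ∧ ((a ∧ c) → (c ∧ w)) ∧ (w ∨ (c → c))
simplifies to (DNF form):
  a ∧ w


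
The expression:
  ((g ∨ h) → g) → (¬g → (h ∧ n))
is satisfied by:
  {g: True, h: True}
  {g: True, h: False}
  {h: True, g: False}


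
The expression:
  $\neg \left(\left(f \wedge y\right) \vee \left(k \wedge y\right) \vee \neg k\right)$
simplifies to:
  $k \wedge \neg y$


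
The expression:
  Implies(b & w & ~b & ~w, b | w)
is always true.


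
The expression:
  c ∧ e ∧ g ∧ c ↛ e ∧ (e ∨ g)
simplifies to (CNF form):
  False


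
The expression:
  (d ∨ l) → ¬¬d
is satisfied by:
  {d: True, l: False}
  {l: False, d: False}
  {l: True, d: True}


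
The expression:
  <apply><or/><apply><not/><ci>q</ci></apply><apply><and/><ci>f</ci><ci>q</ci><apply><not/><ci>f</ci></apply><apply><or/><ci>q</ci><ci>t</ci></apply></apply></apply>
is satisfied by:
  {q: False}


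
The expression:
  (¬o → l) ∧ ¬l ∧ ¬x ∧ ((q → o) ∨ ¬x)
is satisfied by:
  {o: True, x: False, l: False}


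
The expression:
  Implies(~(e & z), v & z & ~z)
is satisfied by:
  {z: True, e: True}


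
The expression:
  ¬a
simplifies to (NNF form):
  ¬a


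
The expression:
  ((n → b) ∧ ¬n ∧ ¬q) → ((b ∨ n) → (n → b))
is always true.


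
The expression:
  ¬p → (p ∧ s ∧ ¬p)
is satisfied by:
  {p: True}


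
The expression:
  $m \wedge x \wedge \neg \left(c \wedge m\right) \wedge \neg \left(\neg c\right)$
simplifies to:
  $\text{False}$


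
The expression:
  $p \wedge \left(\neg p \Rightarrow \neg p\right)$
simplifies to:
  $p$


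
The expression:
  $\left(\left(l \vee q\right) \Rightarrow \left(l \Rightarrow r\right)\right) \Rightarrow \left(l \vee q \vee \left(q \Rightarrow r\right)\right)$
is always true.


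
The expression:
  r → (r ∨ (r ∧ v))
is always true.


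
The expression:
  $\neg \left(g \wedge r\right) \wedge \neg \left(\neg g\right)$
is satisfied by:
  {g: True, r: False}


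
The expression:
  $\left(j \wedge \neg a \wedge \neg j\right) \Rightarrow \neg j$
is always true.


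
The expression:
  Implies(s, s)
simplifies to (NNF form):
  True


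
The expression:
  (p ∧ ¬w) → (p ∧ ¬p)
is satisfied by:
  {w: True, p: False}
  {p: False, w: False}
  {p: True, w: True}


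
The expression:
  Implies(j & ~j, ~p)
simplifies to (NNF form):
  True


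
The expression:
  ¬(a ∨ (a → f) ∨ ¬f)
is never true.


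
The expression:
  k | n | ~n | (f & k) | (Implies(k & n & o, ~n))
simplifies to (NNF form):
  True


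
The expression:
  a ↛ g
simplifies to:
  a ∧ ¬g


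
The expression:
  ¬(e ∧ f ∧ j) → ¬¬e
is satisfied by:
  {e: True}


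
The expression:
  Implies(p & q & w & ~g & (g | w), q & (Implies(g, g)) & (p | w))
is always true.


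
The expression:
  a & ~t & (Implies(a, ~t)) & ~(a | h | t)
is never true.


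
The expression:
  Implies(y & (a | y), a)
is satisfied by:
  {a: True, y: False}
  {y: False, a: False}
  {y: True, a: True}


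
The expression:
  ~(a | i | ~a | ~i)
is never true.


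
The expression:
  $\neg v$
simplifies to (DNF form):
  $\neg v$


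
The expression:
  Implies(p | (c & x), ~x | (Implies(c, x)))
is always true.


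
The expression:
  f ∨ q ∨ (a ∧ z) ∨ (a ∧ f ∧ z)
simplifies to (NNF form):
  f ∨ q ∨ (a ∧ z)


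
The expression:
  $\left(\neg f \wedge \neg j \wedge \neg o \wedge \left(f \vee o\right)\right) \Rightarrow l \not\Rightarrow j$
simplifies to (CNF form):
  $\text{True}$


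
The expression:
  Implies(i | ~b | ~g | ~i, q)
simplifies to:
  q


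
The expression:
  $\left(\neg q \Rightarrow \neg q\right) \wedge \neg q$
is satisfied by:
  {q: False}


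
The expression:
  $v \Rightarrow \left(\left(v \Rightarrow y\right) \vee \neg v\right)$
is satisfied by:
  {y: True, v: False}
  {v: False, y: False}
  {v: True, y: True}


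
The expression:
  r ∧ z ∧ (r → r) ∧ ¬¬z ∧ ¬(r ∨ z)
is never true.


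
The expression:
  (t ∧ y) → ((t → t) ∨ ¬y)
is always true.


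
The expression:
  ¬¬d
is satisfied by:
  {d: True}


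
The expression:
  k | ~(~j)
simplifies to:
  j | k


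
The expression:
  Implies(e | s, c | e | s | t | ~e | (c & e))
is always true.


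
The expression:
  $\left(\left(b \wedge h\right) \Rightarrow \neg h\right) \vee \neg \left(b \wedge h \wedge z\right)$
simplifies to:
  $\neg b \vee \neg h \vee \neg z$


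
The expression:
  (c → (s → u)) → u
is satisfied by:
  {c: True, u: True, s: True}
  {c: True, u: True, s: False}
  {u: True, s: True, c: False}
  {u: True, s: False, c: False}
  {c: True, s: True, u: False}


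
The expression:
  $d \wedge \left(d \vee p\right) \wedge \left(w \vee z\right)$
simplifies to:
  $d \wedge \left(w \vee z\right)$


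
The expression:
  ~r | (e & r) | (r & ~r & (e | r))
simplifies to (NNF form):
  e | ~r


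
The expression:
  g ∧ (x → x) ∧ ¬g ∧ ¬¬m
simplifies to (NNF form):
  False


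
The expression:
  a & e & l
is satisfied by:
  {a: True, e: True, l: True}


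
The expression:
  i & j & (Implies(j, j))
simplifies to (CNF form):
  i & j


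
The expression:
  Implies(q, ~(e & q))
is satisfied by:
  {e: False, q: False}
  {q: True, e: False}
  {e: True, q: False}


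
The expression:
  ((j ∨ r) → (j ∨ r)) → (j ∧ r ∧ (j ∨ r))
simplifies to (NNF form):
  j ∧ r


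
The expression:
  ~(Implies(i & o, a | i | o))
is never true.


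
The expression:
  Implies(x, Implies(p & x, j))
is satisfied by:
  {j: True, p: False, x: False}
  {p: False, x: False, j: False}
  {j: True, x: True, p: False}
  {x: True, p: False, j: False}
  {j: True, p: True, x: False}
  {p: True, j: False, x: False}
  {j: True, x: True, p: True}


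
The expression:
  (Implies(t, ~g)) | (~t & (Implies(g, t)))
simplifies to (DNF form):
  ~g | ~t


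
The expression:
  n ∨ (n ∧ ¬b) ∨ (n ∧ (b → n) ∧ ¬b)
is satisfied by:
  {n: True}


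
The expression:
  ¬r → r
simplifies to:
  r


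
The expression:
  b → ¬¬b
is always true.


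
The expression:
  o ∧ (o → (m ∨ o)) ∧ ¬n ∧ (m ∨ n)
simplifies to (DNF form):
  m ∧ o ∧ ¬n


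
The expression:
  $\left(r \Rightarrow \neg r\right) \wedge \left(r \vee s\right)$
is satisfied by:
  {s: True, r: False}


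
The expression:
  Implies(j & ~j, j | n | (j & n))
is always true.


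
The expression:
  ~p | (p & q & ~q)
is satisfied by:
  {p: False}


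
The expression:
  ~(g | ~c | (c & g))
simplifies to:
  c & ~g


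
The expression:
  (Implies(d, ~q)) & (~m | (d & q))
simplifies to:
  ~m & (~d | ~q)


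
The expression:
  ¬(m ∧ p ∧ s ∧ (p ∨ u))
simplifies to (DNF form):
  ¬m ∨ ¬p ∨ ¬s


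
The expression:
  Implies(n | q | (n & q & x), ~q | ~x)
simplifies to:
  ~q | ~x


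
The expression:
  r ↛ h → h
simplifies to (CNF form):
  h ∨ ¬r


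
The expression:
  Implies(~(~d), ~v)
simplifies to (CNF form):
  ~d | ~v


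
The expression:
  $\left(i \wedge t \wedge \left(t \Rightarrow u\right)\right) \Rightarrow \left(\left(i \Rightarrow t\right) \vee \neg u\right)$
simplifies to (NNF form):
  $\text{True}$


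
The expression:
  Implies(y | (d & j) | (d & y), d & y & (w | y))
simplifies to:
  (d & y) | (~d & ~y) | (~j & ~y)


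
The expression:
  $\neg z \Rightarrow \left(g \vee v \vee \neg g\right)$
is always true.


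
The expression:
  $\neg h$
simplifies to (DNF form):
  $\neg h$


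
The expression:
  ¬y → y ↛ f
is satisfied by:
  {y: True}


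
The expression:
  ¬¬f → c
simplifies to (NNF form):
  c ∨ ¬f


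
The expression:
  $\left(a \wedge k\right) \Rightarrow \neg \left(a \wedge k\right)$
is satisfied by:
  {k: False, a: False}
  {a: True, k: False}
  {k: True, a: False}


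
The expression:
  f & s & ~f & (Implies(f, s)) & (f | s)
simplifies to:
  False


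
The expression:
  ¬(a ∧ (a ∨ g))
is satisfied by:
  {a: False}


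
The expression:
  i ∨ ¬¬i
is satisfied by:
  {i: True}


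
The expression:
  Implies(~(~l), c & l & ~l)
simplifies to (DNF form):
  ~l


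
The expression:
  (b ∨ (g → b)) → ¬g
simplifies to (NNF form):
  ¬b ∨ ¬g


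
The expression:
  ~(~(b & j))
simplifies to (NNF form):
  b & j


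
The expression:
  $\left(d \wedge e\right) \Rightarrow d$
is always true.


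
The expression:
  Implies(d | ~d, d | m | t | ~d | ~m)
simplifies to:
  True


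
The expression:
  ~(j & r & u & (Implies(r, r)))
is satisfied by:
  {u: False, r: False, j: False}
  {j: True, u: False, r: False}
  {r: True, u: False, j: False}
  {j: True, r: True, u: False}
  {u: True, j: False, r: False}
  {j: True, u: True, r: False}
  {r: True, u: True, j: False}


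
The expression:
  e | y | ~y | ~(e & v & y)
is always true.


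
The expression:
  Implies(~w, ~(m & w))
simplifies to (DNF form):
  True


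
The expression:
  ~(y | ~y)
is never true.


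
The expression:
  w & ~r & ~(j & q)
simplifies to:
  w & ~r & (~j | ~q)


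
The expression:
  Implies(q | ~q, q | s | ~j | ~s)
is always true.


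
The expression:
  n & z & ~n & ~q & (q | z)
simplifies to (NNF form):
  False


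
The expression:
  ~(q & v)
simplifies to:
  ~q | ~v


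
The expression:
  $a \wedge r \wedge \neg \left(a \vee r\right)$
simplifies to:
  $\text{False}$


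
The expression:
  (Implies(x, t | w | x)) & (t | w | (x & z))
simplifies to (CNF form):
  (t | w | x) & (t | w | z)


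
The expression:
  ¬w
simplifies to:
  ¬w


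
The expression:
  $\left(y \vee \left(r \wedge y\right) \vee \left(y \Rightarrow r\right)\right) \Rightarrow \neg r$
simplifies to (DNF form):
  $\neg r$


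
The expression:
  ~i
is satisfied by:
  {i: False}


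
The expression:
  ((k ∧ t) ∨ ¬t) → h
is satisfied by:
  {h: True, t: True, k: False}
  {h: True, t: False, k: False}
  {k: True, h: True, t: True}
  {k: True, h: True, t: False}
  {t: True, k: False, h: False}


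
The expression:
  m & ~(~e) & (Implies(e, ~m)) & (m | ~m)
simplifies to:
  False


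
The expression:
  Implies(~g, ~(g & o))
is always true.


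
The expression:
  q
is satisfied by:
  {q: True}


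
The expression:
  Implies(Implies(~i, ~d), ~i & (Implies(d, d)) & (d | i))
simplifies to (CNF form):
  d & ~i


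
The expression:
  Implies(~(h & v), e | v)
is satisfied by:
  {v: True, e: True}
  {v: True, e: False}
  {e: True, v: False}


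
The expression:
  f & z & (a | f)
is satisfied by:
  {z: True, f: True}


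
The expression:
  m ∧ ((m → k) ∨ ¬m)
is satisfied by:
  {m: True, k: True}


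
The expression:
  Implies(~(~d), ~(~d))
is always true.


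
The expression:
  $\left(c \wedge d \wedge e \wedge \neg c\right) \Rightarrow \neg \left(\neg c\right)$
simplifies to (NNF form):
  $\text{True}$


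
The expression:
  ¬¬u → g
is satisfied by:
  {g: True, u: False}
  {u: False, g: False}
  {u: True, g: True}


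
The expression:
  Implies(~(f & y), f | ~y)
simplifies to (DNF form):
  f | ~y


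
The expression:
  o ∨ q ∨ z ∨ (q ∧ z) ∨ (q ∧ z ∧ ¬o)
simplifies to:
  o ∨ q ∨ z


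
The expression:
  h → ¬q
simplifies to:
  ¬h ∨ ¬q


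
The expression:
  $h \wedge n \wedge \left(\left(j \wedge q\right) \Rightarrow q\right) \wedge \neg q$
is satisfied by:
  {h: True, n: True, q: False}


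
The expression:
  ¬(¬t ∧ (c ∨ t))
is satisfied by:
  {t: True, c: False}
  {c: False, t: False}
  {c: True, t: True}


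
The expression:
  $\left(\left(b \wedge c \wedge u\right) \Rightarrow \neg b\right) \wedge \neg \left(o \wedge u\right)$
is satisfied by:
  {o: False, u: False, c: False, b: False}
  {b: True, o: False, u: False, c: False}
  {c: True, o: False, u: False, b: False}
  {b: True, c: True, o: False, u: False}
  {o: True, b: False, u: False, c: False}
  {b: True, o: True, u: False, c: False}
  {c: True, o: True, b: False, u: False}
  {b: True, c: True, o: True, u: False}
  {u: True, c: False, o: False, b: False}
  {u: True, b: True, c: False, o: False}
  {u: True, c: True, b: False, o: False}


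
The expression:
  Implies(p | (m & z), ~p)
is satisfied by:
  {p: False}


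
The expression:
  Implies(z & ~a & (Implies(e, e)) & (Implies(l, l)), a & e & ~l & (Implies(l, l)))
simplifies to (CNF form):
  a | ~z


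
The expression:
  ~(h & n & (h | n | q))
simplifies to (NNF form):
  ~h | ~n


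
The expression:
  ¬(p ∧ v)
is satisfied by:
  {p: False, v: False}
  {v: True, p: False}
  {p: True, v: False}


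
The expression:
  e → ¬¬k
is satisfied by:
  {k: True, e: False}
  {e: False, k: False}
  {e: True, k: True}


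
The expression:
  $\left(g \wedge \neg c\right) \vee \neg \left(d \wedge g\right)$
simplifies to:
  $\neg c \vee \neg d \vee \neg g$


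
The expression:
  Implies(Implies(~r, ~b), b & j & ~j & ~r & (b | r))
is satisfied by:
  {b: True, r: False}


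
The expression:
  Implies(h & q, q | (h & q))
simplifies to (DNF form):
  True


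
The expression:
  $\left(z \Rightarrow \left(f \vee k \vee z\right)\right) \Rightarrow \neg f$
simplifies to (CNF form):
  $\neg f$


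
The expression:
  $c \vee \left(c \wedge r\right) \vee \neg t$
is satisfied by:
  {c: True, t: False}
  {t: False, c: False}
  {t: True, c: True}


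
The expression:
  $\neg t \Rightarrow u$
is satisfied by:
  {t: True, u: True}
  {t: True, u: False}
  {u: True, t: False}


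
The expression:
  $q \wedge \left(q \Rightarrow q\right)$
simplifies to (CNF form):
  $q$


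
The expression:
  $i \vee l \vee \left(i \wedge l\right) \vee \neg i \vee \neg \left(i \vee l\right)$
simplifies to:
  $\text{True}$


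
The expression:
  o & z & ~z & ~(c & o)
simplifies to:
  False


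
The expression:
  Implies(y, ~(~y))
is always true.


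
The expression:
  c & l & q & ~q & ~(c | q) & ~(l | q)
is never true.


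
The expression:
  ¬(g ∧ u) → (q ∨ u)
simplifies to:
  q ∨ u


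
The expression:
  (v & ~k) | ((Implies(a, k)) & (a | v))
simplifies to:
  v | (a & k)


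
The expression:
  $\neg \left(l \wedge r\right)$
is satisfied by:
  {l: False, r: False}
  {r: True, l: False}
  {l: True, r: False}


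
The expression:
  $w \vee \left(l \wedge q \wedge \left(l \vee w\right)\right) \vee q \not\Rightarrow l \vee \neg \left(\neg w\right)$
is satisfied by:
  {q: True, w: True}
  {q: True, w: False}
  {w: True, q: False}


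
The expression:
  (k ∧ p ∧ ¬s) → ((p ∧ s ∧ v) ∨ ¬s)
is always true.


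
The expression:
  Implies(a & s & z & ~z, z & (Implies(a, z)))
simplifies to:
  True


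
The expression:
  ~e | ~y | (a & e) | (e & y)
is always true.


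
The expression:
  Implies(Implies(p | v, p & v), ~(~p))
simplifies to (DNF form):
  p | v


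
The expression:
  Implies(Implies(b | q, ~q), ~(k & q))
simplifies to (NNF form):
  True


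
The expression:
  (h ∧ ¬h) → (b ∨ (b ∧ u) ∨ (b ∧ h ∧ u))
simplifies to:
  True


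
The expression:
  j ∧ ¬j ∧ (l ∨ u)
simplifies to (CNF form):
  False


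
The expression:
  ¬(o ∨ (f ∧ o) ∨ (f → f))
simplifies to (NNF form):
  False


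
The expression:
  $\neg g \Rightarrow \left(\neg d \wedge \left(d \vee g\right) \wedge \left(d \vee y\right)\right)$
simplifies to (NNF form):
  $g$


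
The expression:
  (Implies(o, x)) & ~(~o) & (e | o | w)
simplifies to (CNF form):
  o & x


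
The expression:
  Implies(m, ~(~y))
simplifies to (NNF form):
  y | ~m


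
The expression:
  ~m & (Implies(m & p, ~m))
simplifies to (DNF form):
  ~m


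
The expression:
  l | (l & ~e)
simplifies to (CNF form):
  l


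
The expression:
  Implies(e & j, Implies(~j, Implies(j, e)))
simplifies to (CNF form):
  True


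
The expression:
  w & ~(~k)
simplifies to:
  k & w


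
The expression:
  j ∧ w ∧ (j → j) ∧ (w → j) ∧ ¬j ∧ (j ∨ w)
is never true.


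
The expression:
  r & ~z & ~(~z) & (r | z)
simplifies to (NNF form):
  False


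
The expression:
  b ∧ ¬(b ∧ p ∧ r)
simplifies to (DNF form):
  (b ∧ ¬p) ∨ (b ∧ ¬r)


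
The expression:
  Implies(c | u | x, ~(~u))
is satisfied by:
  {u: True, c: False, x: False}
  {x: True, u: True, c: False}
  {u: True, c: True, x: False}
  {x: True, u: True, c: True}
  {x: False, c: False, u: False}


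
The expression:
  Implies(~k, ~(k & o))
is always true.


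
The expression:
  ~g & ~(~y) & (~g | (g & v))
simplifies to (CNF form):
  y & ~g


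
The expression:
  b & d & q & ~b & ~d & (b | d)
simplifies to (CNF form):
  False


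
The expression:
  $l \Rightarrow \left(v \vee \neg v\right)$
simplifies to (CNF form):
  $\text{True}$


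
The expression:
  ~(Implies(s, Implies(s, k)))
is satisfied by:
  {s: True, k: False}


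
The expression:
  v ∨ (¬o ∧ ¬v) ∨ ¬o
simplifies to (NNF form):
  v ∨ ¬o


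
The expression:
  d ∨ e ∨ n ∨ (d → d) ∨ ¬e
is always true.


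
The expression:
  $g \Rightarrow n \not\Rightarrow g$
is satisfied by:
  {g: False}


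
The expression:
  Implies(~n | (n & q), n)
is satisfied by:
  {n: True}


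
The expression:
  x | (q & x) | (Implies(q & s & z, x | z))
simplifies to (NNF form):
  True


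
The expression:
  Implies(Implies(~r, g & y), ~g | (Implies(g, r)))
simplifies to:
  r | ~g | ~y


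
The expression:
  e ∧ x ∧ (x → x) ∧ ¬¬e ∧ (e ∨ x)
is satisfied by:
  {e: True, x: True}


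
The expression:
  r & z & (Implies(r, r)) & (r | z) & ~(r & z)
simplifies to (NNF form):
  False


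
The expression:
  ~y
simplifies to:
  ~y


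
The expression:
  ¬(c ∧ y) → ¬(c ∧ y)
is always true.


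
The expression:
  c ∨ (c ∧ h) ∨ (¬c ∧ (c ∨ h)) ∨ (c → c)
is always true.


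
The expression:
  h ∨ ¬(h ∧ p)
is always true.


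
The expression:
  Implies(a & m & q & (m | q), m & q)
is always true.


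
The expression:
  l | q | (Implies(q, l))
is always true.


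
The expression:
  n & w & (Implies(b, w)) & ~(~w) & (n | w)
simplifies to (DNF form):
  n & w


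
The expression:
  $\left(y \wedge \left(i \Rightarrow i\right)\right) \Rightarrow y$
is always true.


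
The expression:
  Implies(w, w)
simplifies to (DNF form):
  True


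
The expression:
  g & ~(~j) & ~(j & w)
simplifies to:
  g & j & ~w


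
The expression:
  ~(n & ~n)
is always true.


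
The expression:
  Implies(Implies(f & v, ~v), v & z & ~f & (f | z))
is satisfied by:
  {z: True, f: True, v: True}
  {z: True, v: True, f: False}
  {f: True, v: True, z: False}


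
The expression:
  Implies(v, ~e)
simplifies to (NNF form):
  ~e | ~v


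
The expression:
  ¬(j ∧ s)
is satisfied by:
  {s: False, j: False}
  {j: True, s: False}
  {s: True, j: False}


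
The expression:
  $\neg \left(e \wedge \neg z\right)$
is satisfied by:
  {z: True, e: False}
  {e: False, z: False}
  {e: True, z: True}


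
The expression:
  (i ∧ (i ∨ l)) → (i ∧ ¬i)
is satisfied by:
  {i: False}


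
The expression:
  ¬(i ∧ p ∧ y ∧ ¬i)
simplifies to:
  True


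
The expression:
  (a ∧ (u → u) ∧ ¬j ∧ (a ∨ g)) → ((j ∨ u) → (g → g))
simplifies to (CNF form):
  True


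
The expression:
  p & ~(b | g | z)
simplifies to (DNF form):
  p & ~b & ~g & ~z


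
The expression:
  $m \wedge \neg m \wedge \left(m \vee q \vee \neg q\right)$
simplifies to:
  $\text{False}$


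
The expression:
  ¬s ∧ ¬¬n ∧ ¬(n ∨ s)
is never true.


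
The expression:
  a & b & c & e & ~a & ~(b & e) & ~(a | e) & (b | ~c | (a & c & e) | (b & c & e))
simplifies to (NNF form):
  False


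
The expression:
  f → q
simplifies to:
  q ∨ ¬f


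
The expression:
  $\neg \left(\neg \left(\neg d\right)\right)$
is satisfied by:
  {d: False}


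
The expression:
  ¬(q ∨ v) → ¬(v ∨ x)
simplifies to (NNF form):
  q ∨ v ∨ ¬x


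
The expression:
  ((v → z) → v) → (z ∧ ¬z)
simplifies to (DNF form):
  ¬v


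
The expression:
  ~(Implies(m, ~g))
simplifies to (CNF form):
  g & m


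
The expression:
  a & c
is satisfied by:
  {a: True, c: True}


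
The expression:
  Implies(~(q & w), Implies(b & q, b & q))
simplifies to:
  True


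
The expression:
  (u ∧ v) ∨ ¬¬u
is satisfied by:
  {u: True}


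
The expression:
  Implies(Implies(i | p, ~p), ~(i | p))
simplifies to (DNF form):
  p | ~i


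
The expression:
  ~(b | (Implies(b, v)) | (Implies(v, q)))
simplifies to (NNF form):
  False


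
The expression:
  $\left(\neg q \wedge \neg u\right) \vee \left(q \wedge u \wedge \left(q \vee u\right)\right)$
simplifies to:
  $\left(q \wedge u\right) \vee \left(\neg q \wedge \neg u\right)$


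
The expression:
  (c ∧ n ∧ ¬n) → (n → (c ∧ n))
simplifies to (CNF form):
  True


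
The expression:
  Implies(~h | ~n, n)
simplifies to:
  n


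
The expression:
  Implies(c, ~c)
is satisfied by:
  {c: False}


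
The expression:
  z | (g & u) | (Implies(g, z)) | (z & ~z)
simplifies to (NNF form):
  u | z | ~g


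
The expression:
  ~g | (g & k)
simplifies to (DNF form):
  k | ~g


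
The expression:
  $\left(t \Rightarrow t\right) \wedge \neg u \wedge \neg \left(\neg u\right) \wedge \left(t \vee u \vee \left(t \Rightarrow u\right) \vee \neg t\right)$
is never true.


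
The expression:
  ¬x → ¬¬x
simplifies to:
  x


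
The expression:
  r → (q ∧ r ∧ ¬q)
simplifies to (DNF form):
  ¬r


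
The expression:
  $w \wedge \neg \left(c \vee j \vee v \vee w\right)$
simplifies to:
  $\text{False}$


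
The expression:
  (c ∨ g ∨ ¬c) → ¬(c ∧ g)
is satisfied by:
  {g: False, c: False}
  {c: True, g: False}
  {g: True, c: False}


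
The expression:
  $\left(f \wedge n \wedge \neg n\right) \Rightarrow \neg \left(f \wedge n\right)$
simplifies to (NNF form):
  $\text{True}$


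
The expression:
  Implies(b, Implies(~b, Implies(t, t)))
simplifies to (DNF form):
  True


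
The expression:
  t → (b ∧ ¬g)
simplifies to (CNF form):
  (b ∨ ¬t) ∧ (¬g ∨ ¬t)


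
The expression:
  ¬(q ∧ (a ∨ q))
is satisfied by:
  {q: False}


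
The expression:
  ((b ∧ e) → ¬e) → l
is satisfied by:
  {l: True, e: True, b: True}
  {l: True, e: True, b: False}
  {l: True, b: True, e: False}
  {l: True, b: False, e: False}
  {e: True, b: True, l: False}


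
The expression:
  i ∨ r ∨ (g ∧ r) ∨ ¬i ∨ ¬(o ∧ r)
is always true.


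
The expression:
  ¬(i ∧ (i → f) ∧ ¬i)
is always true.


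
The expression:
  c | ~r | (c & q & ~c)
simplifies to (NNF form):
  c | ~r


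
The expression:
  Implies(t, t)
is always true.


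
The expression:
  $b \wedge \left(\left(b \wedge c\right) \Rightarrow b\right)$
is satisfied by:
  {b: True}


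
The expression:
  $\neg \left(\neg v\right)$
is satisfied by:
  {v: True}


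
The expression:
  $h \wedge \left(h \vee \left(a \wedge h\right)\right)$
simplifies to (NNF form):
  $h$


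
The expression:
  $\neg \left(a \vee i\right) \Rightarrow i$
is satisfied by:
  {i: True, a: True}
  {i: True, a: False}
  {a: True, i: False}


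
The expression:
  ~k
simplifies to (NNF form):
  ~k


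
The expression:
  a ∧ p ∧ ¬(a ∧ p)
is never true.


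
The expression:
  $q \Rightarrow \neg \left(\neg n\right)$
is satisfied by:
  {n: True, q: False}
  {q: False, n: False}
  {q: True, n: True}


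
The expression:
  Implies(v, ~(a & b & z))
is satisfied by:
  {v: False, z: False, a: False, b: False}
  {b: True, v: False, z: False, a: False}
  {a: True, v: False, z: False, b: False}
  {b: True, a: True, v: False, z: False}
  {z: True, b: False, v: False, a: False}
  {b: True, z: True, v: False, a: False}
  {a: True, z: True, b: False, v: False}
  {b: True, a: True, z: True, v: False}
  {v: True, a: False, z: False, b: False}
  {b: True, v: True, a: False, z: False}
  {a: True, v: True, b: False, z: False}
  {b: True, a: True, v: True, z: False}
  {z: True, v: True, a: False, b: False}
  {b: True, z: True, v: True, a: False}
  {a: True, z: True, v: True, b: False}


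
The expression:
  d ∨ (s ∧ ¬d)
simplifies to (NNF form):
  d ∨ s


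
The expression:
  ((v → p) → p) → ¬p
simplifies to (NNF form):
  ¬p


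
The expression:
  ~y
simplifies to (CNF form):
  ~y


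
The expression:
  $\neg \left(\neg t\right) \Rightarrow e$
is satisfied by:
  {e: True, t: False}
  {t: False, e: False}
  {t: True, e: True}


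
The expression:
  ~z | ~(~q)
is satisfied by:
  {q: True, z: False}
  {z: False, q: False}
  {z: True, q: True}


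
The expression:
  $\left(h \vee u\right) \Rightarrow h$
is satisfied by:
  {h: True, u: False}
  {u: False, h: False}
  {u: True, h: True}


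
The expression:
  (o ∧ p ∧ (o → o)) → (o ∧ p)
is always true.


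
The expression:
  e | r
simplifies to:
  e | r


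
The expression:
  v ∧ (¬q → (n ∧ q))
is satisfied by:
  {q: True, v: True}


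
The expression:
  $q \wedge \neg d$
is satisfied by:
  {q: True, d: False}


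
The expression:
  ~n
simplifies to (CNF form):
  ~n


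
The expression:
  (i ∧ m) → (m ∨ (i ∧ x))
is always true.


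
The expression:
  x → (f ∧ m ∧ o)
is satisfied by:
  {f: True, m: True, o: True, x: False}
  {f: True, m: True, o: False, x: False}
  {f: True, o: True, m: False, x: False}
  {f: True, o: False, m: False, x: False}
  {m: True, o: True, f: False, x: False}
  {m: True, o: False, f: False, x: False}
  {o: True, f: False, m: False, x: False}
  {o: False, f: False, m: False, x: False}
  {x: True, f: True, m: True, o: True}


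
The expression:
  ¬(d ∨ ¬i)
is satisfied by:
  {i: True, d: False}


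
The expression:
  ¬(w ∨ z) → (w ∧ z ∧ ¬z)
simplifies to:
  w ∨ z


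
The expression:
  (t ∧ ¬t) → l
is always true.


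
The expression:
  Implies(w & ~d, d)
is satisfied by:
  {d: True, w: False}
  {w: False, d: False}
  {w: True, d: True}


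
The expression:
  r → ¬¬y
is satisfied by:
  {y: True, r: False}
  {r: False, y: False}
  {r: True, y: True}


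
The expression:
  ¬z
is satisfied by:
  {z: False}


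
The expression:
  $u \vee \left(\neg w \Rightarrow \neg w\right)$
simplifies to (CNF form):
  $\text{True}$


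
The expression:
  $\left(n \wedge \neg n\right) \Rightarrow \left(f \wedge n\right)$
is always true.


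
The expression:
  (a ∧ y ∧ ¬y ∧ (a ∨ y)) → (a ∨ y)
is always true.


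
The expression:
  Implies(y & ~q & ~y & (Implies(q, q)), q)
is always true.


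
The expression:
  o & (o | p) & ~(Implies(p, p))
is never true.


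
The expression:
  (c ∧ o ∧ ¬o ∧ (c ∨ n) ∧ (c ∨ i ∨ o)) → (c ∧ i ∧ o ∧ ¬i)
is always true.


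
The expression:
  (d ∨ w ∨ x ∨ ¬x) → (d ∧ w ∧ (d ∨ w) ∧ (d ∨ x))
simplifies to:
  d ∧ w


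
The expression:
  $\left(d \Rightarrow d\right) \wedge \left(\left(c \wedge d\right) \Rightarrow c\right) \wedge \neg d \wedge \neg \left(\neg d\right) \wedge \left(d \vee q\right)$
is never true.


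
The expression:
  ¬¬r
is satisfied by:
  {r: True}


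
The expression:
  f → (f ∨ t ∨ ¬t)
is always true.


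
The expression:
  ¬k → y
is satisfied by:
  {y: True, k: True}
  {y: True, k: False}
  {k: True, y: False}


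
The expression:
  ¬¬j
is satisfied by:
  {j: True}


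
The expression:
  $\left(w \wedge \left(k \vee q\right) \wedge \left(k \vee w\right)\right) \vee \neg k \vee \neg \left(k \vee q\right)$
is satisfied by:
  {w: True, k: False}
  {k: False, w: False}
  {k: True, w: True}


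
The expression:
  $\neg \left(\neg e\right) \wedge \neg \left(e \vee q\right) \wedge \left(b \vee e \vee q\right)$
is never true.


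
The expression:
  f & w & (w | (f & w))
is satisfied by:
  {w: True, f: True}


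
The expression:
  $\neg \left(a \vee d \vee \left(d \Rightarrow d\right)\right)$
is never true.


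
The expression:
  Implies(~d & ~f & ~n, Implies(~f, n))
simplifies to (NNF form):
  d | f | n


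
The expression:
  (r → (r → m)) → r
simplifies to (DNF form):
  r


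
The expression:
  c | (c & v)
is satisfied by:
  {c: True}


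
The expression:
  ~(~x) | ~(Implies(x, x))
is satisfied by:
  {x: True}


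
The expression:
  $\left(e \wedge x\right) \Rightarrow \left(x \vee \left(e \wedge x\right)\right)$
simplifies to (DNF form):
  $\text{True}$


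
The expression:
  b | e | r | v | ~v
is always true.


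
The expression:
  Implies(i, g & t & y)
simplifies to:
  ~i | (g & t & y)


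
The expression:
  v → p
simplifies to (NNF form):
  p ∨ ¬v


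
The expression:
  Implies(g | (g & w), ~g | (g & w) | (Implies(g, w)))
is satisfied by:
  {w: True, g: False}
  {g: False, w: False}
  {g: True, w: True}


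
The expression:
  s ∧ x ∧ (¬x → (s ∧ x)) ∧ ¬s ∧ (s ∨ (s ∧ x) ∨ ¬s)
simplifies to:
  False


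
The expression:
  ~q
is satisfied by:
  {q: False}


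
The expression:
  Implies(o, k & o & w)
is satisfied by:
  {w: True, k: True, o: False}
  {w: True, k: False, o: False}
  {k: True, w: False, o: False}
  {w: False, k: False, o: False}
  {o: True, w: True, k: True}


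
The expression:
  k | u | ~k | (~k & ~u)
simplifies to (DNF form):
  True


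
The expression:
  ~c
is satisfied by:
  {c: False}


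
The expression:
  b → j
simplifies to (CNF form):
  j ∨ ¬b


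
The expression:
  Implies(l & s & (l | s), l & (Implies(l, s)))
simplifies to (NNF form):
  True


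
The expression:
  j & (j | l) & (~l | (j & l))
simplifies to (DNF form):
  j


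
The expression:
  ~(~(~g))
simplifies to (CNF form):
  ~g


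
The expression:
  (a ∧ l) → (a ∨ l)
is always true.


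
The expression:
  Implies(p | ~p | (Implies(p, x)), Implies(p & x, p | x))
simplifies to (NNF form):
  True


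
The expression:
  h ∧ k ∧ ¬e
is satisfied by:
  {h: True, k: True, e: False}


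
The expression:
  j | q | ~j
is always true.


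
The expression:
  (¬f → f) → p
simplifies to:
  p ∨ ¬f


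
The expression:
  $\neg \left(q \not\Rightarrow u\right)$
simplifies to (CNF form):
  $u \vee \neg q$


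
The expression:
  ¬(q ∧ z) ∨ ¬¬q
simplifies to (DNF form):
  True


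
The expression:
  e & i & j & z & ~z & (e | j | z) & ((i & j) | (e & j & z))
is never true.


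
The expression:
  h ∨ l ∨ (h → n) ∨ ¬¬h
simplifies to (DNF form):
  True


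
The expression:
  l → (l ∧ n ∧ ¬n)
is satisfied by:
  {l: False}


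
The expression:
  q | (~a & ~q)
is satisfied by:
  {q: True, a: False}
  {a: False, q: False}
  {a: True, q: True}


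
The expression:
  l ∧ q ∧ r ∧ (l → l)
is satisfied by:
  {r: True, q: True, l: True}


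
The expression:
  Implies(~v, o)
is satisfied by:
  {o: True, v: True}
  {o: True, v: False}
  {v: True, o: False}


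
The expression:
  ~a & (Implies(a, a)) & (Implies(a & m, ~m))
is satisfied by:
  {a: False}


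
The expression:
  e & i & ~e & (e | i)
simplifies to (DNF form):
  False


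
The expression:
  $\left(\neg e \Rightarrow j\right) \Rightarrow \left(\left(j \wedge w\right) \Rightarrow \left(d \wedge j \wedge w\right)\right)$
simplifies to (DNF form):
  $d \vee \neg j \vee \neg w$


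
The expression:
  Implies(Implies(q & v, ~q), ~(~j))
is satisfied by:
  {q: True, j: True, v: True}
  {q: True, j: True, v: False}
  {j: True, v: True, q: False}
  {j: True, v: False, q: False}
  {q: True, v: True, j: False}


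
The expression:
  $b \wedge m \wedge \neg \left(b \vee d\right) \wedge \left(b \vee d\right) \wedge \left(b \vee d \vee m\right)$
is never true.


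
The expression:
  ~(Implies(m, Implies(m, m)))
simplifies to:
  False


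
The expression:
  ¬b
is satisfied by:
  {b: False}


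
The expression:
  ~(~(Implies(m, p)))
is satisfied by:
  {p: True, m: False}
  {m: False, p: False}
  {m: True, p: True}


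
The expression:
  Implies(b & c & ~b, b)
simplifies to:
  True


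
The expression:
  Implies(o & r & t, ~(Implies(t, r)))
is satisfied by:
  {o: False, t: False, r: False}
  {r: True, o: False, t: False}
  {t: True, o: False, r: False}
  {r: True, t: True, o: False}
  {o: True, r: False, t: False}
  {r: True, o: True, t: False}
  {t: True, o: True, r: False}


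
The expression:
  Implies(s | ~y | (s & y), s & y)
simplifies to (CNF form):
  y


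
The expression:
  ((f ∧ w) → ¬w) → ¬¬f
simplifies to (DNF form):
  f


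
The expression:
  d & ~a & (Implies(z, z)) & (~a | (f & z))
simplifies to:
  d & ~a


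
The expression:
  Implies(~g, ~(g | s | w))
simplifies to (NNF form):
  g | (~s & ~w)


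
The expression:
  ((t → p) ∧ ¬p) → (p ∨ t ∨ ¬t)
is always true.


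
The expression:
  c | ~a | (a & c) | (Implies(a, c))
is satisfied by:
  {c: True, a: False}
  {a: False, c: False}
  {a: True, c: True}


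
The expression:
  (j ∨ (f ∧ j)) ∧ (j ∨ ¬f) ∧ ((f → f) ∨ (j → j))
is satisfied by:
  {j: True}


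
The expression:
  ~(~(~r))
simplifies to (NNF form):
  ~r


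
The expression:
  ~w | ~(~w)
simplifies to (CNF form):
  True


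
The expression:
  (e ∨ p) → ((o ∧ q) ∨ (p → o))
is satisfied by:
  {o: True, p: False}
  {p: False, o: False}
  {p: True, o: True}


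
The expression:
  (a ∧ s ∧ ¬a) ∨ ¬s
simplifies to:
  ¬s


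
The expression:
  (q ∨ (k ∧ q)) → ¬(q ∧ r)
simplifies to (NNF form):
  ¬q ∨ ¬r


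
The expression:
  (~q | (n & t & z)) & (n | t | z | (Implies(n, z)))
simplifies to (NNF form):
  ~q | (n & t & z)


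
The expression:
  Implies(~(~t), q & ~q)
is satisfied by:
  {t: False}


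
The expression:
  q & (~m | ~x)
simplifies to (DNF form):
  (q & ~m) | (q & ~x)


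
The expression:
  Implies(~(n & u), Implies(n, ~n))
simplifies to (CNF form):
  u | ~n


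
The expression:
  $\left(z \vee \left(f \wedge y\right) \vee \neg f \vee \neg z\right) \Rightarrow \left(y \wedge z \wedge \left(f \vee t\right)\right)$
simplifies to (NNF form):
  $y \wedge z \wedge \left(f \vee t\right)$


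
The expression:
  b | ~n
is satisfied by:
  {b: True, n: False}
  {n: False, b: False}
  {n: True, b: True}


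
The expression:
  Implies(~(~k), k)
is always true.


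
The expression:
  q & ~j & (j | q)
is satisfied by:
  {q: True, j: False}


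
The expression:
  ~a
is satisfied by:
  {a: False}


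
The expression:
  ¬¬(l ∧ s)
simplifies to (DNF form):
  l ∧ s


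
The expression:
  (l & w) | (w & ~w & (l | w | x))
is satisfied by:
  {w: True, l: True}


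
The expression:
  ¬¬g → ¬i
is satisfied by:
  {g: False, i: False}
  {i: True, g: False}
  {g: True, i: False}


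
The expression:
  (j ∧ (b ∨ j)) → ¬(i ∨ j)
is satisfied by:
  {j: False}


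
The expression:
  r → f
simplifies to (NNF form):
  f ∨ ¬r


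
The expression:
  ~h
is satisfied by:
  {h: False}


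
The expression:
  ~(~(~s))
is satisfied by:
  {s: False}


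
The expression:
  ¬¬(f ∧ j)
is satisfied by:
  {j: True, f: True}


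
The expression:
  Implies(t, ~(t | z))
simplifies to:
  ~t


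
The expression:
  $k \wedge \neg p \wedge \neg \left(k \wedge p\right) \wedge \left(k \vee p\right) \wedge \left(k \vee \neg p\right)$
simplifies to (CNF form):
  $k \wedge \neg p$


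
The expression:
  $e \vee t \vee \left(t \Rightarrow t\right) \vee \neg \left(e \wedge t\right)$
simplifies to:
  $\text{True}$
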